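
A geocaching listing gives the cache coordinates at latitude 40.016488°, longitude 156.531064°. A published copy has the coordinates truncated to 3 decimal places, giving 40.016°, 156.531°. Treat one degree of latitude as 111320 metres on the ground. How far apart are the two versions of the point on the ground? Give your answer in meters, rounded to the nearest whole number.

Δlat = 40.016488 − 40.016 = +0.000488°; Δlon = 156.531064 − 156.531 = +0.000064°.
North–south shift: 0.000488 × 111320 = 54.3242 m.
E–W at 40.016°: 0.000064° × 111320 × cos 40.016° = 0.000064 × 111320 × 0.7659 ≈ 5.45639 m.
Combined displacement = (54.3242² + 5.45639²)^½ ≈ 54.5975 m.

55 meters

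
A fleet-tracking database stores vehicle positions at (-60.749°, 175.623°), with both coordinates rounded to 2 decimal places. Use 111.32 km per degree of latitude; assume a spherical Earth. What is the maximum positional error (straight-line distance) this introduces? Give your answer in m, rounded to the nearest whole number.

619 m

Rounding to 2 decimal places leaves each coordinate within ±0.005° of the true value.
Latitude error → 0.005 × 111320 = 556.6 m along the meridian.
East–west component at 60.749°: 0.005° × 111320 × cos 60.749° ≈ 0.005 × 54395 ≈ 271.975 m.
Combining orthogonally: (556.6² + 271.975²)^½ ≈ 619.495 m.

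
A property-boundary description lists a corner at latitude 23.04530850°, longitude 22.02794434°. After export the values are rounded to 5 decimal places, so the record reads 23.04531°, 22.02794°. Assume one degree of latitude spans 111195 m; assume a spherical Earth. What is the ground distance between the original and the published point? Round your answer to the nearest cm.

The latitude changed by -0.00000150° and the longitude by +0.00000434°.
North–south shift: -0.00000150 × 111195 = -0.166792 m.
E–W at 23.0453°: 0.00000434° × 111195 × cos 23.0453° = 0.00000434 × 111195 × 0.9202 ≈ 0.444074 m.
Distance: √(0.166792² + 0.444074²) ≈ 0.474364 m.
That is 0.474364 m = 47.436 cm.

47 cm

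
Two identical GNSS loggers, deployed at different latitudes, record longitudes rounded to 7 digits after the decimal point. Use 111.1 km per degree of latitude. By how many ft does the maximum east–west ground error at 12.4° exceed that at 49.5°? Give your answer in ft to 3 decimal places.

Rounding to 7 decimal places leaves the longitude within ±5e-08° of the true value.
At 12.4°: 5e-08° × 111100 × cos 12.4° = 5e-08 × 111100 × 0.9767 ≈ 0.0054254 m.
At 49.5°: 5e-08° × 111100 × cos 49.5° = 5e-08 × 111100 × 0.6494 ≈ 0.0036077 m.
Difference: 0.0054254 − 0.0036077 = 0.0018177 m.
In feet: 0.00181773 m ÷ 0.3048 ≈ 0.0059637 ft.

0.006 ft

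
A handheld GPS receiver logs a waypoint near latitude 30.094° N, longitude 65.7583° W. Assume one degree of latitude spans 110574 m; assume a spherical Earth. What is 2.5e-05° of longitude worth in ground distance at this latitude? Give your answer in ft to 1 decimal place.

7.8 ft

One degree of longitude here spans 110574 × cos 30.094° = 110574 × 0.8652 ≈ 95669.1 m; 2.5e-05° of that is 2.39173 m.
In feet: 2.39173 m ÷ 0.3048 ≈ 7.8469 ft.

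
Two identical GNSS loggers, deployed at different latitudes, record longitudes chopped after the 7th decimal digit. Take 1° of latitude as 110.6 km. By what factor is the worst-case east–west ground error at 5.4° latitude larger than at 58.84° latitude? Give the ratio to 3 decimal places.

Truncating at 7 decimal places can drop up to a full unit in the last place, so the longitude may be off by as much as 1e-07°.
At 5.4°: 1e-07° × 110600 × cos 5.4° = 1e-07 × 110600 × 0.9956 ≈ 0.011011 m.
At 58.84°: 1e-07° × 110600 × cos 58.84° = 1e-07 × 110600 × 0.5174 ≈ 0.0057228 m.
Ratio: 0.011011 / 0.0057228 = cos 5.4° / cos 58.84° ≈ 1.9241.

1.924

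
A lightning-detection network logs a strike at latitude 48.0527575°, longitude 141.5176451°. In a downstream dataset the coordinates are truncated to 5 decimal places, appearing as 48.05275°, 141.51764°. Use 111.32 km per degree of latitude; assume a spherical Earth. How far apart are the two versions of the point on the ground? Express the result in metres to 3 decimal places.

0.917 metres

Δlat = 48.0527575 − 48.05275 = +0.0000075°; Δlon = 141.5176451 − 141.51764 = +0.0000051°.
N–S: 0.0000075° × 111320 m/° = 0.8349 m.
East–west at this latitude: 0.0000051° × 111320 × cos 48.0528° ≈ 0.0000051 × 74411.4 = 0.379498 m.
Hypotenuse of the two orthogonal shifts: √(0.8349² + 0.379498²) = 0.917102 m.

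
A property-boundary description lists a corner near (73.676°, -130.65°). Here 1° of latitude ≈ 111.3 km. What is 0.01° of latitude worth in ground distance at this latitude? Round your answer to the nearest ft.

3652 ft

Along a meridian 0.01° is 0.01 × 111300 = 1113 m.
Converting: 1113 m × 3.2808 ft/m ≈ 3651.6 ft.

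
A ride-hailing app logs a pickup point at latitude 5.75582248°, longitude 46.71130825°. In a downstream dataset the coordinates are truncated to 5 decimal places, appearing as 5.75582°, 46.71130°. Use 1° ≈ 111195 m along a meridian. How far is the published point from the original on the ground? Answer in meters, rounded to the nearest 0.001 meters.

The latitude changed by +0.00000248° and the longitude by +0.00000825°.
N–S: 0.00000248° × 111195 m/° = 0.275764 m.
E–W at 5.75582°: 0.00000825° × 111195 × cos 5.75582° = 0.00000825 × 111195 × 0.9950 ≈ 0.912734 m.
Hypotenuse of the two orthogonal shifts: √(0.275764² + 0.912734²) = 0.953482 m.

0.953 meters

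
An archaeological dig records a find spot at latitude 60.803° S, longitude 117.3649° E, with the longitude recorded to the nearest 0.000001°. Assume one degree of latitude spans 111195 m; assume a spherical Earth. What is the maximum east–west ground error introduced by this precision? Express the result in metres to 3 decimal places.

0.027 metres

Rounding to 6 decimal places leaves the longitude within ±5e-07° of the true value.
One degree of longitude at 60.803° is 111195 × cos 60.803° ≈ 111195 × 0.4878 = 54242.5 m.
So at most 5e-07° × 54242.5 ≈ 0.0271212 m east–west.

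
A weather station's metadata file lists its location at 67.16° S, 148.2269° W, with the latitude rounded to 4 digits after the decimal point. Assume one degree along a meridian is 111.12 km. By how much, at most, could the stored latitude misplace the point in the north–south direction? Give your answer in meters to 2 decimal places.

Rounding to 4 decimal places leaves the latitude within ±5e-05° of the true value.
Along the meridian that is 5e-05° × 111120 m/° = 5.556 m.

5.56 meters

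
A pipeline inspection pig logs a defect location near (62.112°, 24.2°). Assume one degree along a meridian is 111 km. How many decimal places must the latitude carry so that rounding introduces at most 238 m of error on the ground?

3 decimal places

One degree of latitude covers 111000 m.
Rounding to N decimal places gives at most 0.5 × 10⁻ᴺ degrees of error, i.e. 0.5 × 10⁻ᴺ × 111000 m.
Need 0.5 × 111000 × 10⁻ᴺ ≤ 238 → 10⁻ᴺ ≤ 4.288e-03, so N ≥ 2.37.
So 3 decimal places suffice (55.5 m); 2 would allow up to 555 m.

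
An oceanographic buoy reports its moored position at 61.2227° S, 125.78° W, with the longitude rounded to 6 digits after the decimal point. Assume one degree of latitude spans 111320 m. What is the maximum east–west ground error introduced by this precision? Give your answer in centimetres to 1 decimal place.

2.7 centimetres

Rounding to 6 decimal places leaves the longitude within ±5e-07° of the true value.
At latitude 61.2227° a degree of longitude spans 111320 m × cos 61.2227° = 111320 × 0.4814 ≈ 53590.2 m.
East–west error: 5e-07° × 53590.2 m/° ≈ 0.0267951 m.
That is 0.0267951 m = 2.6795 cm.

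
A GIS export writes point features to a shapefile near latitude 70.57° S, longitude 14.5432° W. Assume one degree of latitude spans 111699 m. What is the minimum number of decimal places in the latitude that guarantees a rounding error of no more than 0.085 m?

One degree of latitude covers 111699 m.
N decimal places → at most half a unit in the last place, 0.5 × 10⁻ᴺ° = 111699/2 × 10⁻ᴺ m.
Setting 55849.5 × 10⁻ᴺ ≤ 0.085 gives 10ᴺ ≥ 6.571e+05, i.e. N ≥ 5.82.
So 6 decimal places suffice (0.0558 m); 5 would allow up to 0.558 m.

6 decimal places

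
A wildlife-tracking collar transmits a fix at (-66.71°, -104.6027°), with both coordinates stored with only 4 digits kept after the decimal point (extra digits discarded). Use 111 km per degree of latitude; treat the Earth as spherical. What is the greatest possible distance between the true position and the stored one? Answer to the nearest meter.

Truncating at 4 decimal places can drop up to a full unit in the last place, so each coordinate may be off by as much as 0.0001°.
Latitude error → 0.0001 × 111000 = 11.1 m along the meridian.
Longitude error → 0.0001 × 111000 × cos 66.71° = 0.0001 × 111000 × 0.3954 ≈ 4.38878 m.
The two errors are perpendicular, so the maximum displacement is √(11.1² + 4.38878²) ≈ 11.9361 m.

12 meters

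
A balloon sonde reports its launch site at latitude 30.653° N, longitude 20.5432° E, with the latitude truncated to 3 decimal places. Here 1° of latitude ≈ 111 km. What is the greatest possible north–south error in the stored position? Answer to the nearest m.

Truncating at 3 decimal places can drop up to a full unit in the last place, so the latitude may be off by as much as 0.001°.
North–south distance: 0.001° × 111000 m/° = 111 m.

111 m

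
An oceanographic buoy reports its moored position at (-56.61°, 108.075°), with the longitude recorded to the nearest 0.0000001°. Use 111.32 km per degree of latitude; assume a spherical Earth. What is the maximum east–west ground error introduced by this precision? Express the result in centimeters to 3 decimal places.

0.306 centimeters

Rounding to 7 decimal places leaves the longitude within ±5e-08° of the true value.
One degree of longitude at 56.61° is 111320 × cos 56.61° ≈ 111320 × 0.5503 = 61263.3 m.
East–west error: 5e-08° × 61263.3 m/° ≈ 0.00306316 m.
That is 0.00306316 m = 0.30632 cm.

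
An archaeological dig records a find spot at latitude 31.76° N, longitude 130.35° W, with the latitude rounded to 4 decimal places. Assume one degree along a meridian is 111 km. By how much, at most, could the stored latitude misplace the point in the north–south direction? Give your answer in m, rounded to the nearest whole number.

Rounding to 4 decimal places leaves the latitude within ±5e-05° of the true value.
Along the meridian that is 5e-05° × 111000 m/° = 5.55 m.

6 m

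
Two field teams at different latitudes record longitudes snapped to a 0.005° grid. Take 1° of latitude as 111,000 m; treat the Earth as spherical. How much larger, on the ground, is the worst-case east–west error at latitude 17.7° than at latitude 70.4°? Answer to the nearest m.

171 m

With a 0.005° grid the true value lies within half a step, ±0.005°/2 = ±0.0025°, of the stored one.
Error at 17.7° = 0.0025° × 111000 × cos 17.7° ≈ 277.5 × 0.9527 = 264.36 m.
Error at 70.4° = 0.0025° × 111000 × cos 70.4° ≈ 277.5 × 0.3355 = 93.088 m.
So the lower-latitude error exceeds the higher by 264.36 − 93.088 = 171.28 m.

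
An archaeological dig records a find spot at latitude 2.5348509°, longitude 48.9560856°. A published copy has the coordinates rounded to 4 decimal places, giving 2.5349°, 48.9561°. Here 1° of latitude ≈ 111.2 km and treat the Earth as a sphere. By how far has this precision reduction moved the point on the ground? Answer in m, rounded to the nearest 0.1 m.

Δlat = 2.5348509 − 2.5349 = -0.0000491°; Δlon = 48.9560856 − 48.9561 = -0.0000144°.
N–S: -0.0000491° × 111200 m/° = -5.45992 m.
East–west at this latitude: -0.0000144° × 111200 × cos 2.5349° ≈ -0.0000144 × 111091 = -1.59971 m.
Hypotenuse of the two orthogonal shifts: √(5.45992² + 1.59971²) = 5.68945 m.

5.7 m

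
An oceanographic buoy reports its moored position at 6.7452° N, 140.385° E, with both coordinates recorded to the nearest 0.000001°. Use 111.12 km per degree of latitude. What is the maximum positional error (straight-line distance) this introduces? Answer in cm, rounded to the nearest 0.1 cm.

Rounding to 6 decimal places leaves each coordinate within ±5e-07° of the true value.
North–south component: 5e-07° × 111120 = 0.05556 m.
Longitude error → 5e-07 × 111120 × cos 6.7452° = 5e-07 × 111120 × 0.9931 ≈ 0.0551754 m.
Worst case both components are at the extreme and orthogonal: √(0.05556² + 0.0551754²) ≈ 0.0783022 m.
That is 0.0783022 m = 7.8302 cm.

7.8 cm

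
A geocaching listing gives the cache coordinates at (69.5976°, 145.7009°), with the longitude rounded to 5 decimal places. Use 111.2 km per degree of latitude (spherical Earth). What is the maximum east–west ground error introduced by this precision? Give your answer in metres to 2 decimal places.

Rounding to 5 decimal places leaves the longitude within ±5e-06° of the true value.
Parallels shrink by cos φ, so at 69.5976° a degree of longitude is 111200 × 0.3486 ≈ 38765.6 m.
East–west error: 5e-06° × 38765.6 m/° ≈ 0.193828 m.

0.19 metres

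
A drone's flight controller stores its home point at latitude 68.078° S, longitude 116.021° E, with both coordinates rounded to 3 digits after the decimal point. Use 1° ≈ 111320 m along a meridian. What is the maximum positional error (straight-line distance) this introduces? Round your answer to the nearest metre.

59 metres

Rounding to 3 decimal places leaves each coordinate within ±0.0005° of the true value.
N–S: 0.0005° × 111320 m/° = 55.66 m.
E–W at 68.078°: 0.0005° × 111320 × cos 68.078° = 0.0005 × 111320 × 0.3733 ≈ 20.7803 m.
Combining orthogonally: (55.66² + 20.7803²)^½ ≈ 59.4126 m.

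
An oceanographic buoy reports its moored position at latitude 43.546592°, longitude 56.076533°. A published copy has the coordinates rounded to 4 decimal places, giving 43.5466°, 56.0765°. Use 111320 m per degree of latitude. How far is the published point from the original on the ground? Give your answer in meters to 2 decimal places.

2.81 meters

The latitude changed by -0.000008° and the longitude by +0.000033°.
N–S: -0.000008° × 111320 m/° = -0.89056 m.
East–west at this latitude: 0.000033° × 111320 × cos 43.5466° ≈ 0.000033 × 80686.3 = 2.66265 m.
Hypotenuse of the two orthogonal shifts: √(0.89056² + 2.66265²) = 2.80763 m.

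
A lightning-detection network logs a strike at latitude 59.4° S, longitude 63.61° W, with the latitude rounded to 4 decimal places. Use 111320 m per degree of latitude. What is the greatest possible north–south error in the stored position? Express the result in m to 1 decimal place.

5.6 m

Rounding to 4 decimal places leaves the latitude within ±5e-05° of the true value.
So the N–S error is at most 5e-05 × 111320 = 5.566 m.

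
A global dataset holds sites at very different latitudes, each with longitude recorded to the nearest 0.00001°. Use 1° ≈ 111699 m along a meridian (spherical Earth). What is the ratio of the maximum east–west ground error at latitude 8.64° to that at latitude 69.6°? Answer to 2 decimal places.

Rounding to 5 decimal places leaves the longitude within ±5e-06° of the true value.
At 8.64°: 5e-06° × 111699 × cos 8.64° = 5e-06 × 111699 × 0.9887 ≈ 0.55216 m.
Error at 69.6° = 5e-06° × 111699 × cos 69.6° ≈ 0.5585 × 0.3486 = 0.19468 m.
Ratio: 0.55216 / 0.19468 = cos 8.64° / cos 69.6° ≈ 2.8363.

2.84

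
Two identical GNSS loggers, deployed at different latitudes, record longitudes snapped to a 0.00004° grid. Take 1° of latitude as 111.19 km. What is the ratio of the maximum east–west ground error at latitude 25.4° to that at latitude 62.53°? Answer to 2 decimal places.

With a 0.00004° grid the true value lies within half a step, ±0.00004°/2 = ±2e-05°, of the stored one.
Error at 25.4° = 2e-05° × 111190 × cos 25.4° ≈ 2.2238 × 0.9033 = 2.0088 m.
Error at 62.53° = 2e-05° × 111190 × cos 62.53° ≈ 2.2238 × 0.4613 = 1.0258 m.
Ratio: 2.0088 / 1.0258 = cos 25.4° / cos 62.53° ≈ 1.9583.

1.96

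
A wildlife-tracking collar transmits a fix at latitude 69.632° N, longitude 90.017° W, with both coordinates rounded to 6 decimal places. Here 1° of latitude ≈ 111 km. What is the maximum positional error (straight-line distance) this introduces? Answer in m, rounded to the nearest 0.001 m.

Rounding to 6 decimal places leaves each coordinate within ±5e-07° of the true value.
Latitude error → 5e-07 × 111000 = 0.0555 m along the meridian.
E–W at 69.632°: 5e-07° × 111000 × cos 69.632° = 5e-07 × 111000 × 0.3480 ≈ 0.0193167 m.
Combining orthogonally: (0.0555² + 0.0193167²)^½ ≈ 0.0587655 m.

0.059 m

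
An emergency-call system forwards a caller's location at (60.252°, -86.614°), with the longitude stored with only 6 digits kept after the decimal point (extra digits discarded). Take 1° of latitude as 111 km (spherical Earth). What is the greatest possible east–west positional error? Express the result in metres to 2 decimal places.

Truncating at 6 decimal places can drop up to a full unit in the last place, so the longitude may be off by as much as 1e-06°.
Parallels shrink by cos φ, so at 60.252° a degree of longitude is 111000 × 0.4962 ≈ 55076.7 m.
Maximum E–W displacement: 1e-06 × 55076.7 = 0.0550767 m.

0.06 metres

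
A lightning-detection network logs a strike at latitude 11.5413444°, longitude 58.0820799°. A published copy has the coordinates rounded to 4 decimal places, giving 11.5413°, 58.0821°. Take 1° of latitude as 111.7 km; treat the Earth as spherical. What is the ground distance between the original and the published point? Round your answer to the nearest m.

Δlat = 11.5413444 − 11.5413 = +0.0000444°; Δlon = 58.0820799 − 58.0821 = -0.0000201°.
North–south shift: 0.0000444 × 111700 = 4.95948 m.
East–west at this latitude: -0.0000201° × 111700 × cos 11.5413° ≈ -0.0000201 × 109442 = -2.19977 m.
Distance: √(4.95948² + 2.19977²) ≈ 5.42544 m.

5 m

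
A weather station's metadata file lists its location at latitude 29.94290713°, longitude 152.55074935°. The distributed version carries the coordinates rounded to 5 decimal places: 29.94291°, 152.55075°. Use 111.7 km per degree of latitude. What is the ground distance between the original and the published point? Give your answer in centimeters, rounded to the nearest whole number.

33 centimeters

Δlat = 29.94290713 − 29.94291 = -0.00000287°; Δlon = 152.55074935 − 152.55075 = -0.00000065°.
North–south shift: -0.00000287 × 111700 = -0.320579 m.
E–W at 29.9429°: -0.00000065° × 111700 × cos 29.9429° = -0.00000065 × 111700 × 0.8665 ≈ -0.0629139 m.
Combined displacement = (0.320579² + 0.0629139²)^½ ≈ 0.326694 m.
That is 0.326694 m = 32.669 cm.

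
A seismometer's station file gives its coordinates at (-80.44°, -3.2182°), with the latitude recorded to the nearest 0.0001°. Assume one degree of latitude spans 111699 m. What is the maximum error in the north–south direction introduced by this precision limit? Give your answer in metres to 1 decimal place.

Rounding to 4 decimal places leaves the latitude within ±5e-05° of the true value.
Along the meridian that is 5e-05° × 111699 m/° = 5.58495 m.

5.6 metres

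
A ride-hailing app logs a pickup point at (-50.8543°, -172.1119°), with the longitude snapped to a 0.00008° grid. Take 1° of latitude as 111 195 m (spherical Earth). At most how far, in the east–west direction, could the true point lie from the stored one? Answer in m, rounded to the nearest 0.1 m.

With a 0.00008° grid the true value lies within half a step, ±0.00008°/2 = ±4e-05°, of the stored one.
At latitude 50.8543° a degree of longitude spans 111195 m × cos 50.8543° = 111195 × 0.6313 ≈ 70196.8 m.
East–west error: 4e-05° × 70196.8 m/° ≈ 2.80787 m.

2.8 m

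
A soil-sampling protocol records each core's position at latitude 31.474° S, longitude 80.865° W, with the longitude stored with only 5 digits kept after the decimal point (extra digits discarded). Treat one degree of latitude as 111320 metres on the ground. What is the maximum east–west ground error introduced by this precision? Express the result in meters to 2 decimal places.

Truncating at 5 decimal places can drop up to a full unit in the last place, so the longitude may be off by as much as 1e-05°.
At latitude 31.474° a degree of longitude spans 111320 m × cos 31.474° = 111320 × 0.8529 ≈ 94942.3 m.
Maximum E–W displacement: 1e-05 × 94942.3 = 0.949423 m.

0.95 meters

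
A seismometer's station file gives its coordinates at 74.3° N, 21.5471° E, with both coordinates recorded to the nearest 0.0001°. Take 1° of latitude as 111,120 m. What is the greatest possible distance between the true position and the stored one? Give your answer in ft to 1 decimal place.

Rounding to 4 decimal places leaves each coordinate within ±5e-05° of the true value.
North–south component: 5e-05° × 111120 = 5.556 m.
Longitude error → 5e-05 × 111120 × cos 74.3° = 5e-05 × 111120 × 0.2706 ≈ 1.50346 m.
The two errors are perpendicular, so the maximum displacement is √(5.556² + 1.50346²) ≈ 5.75582 m.
In feet: 5.75582 m ÷ 0.3048 ≈ 18.884 ft.

18.9 ft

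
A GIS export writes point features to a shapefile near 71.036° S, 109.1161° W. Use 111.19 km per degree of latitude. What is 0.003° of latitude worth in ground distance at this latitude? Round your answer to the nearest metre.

Along a meridian 0.003° is 0.003 × 111190 = 333.57 m.

334 metres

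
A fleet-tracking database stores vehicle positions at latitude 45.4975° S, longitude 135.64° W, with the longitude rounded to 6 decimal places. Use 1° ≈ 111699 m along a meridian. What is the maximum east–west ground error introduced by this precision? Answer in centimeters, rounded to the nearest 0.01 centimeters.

3.91 centimeters

Rounding to 6 decimal places leaves the longitude within ±5e-07° of the true value.
Parallels shrink by cos φ, so at 45.4975° a degree of longitude is 111699 × 0.7009 ≈ 78294.3 m.
Maximum E–W displacement: 5e-07 × 78294.3 = 0.0391472 m.
That is 0.0391472 m = 3.9147 cm.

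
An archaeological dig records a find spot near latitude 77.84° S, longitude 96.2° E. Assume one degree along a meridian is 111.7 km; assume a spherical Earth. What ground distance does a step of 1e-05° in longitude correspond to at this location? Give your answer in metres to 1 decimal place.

0.2 metres

1e-05° of longitude at 77.84° is 1e-05 × 111700 × cos 77.84° ≈ 1e-05 × 23528.8 = 0.235288 m.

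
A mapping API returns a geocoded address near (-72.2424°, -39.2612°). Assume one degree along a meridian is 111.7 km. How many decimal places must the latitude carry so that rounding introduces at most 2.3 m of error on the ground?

5

One degree of latitude covers 111700 m.
Rounding to N decimal places gives at most 0.5 × 10⁻ᴺ degrees of error, i.e. 0.5 × 10⁻ᴺ × 111700 m.
Need 0.5 × 111700 × 10⁻ᴺ ≤ 2.3 → 10⁻ᴺ ≤ 4.118e-05, so N ≥ 4.39.
So 5 decimal places suffice (0.558 m); 4 would allow up to 5.58 m.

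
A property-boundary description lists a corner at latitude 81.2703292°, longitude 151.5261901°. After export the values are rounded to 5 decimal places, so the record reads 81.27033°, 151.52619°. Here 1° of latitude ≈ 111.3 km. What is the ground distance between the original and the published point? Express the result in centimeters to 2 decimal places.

The latitude changed by -0.0000008° and the longitude by +0.0000001°.
N–S: -0.0000008° × 111300 m/° = -0.08904 m.
East–west at this latitude: 0.0000001° × 111300 × cos 81.2703° ≈ 0.0000001 × 16892.3 = 0.00168923 m.
Distance: √(0.08904² + 0.00168923²) ≈ 0.089056 m.
That is 0.089056 m = 8.9056 cm.

8.91 centimeters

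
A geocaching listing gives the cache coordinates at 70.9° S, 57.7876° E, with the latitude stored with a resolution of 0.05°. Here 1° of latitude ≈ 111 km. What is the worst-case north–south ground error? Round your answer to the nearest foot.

With a 0.05° grid the true value lies within half a step, ±0.05°/2 = ±0.025°, of the stored one.
So the N–S error is at most 0.025 × 111000 = 2775 m.
In feet: 2775 m ÷ 0.3048 ≈ 9104.3 ft.

9104 feet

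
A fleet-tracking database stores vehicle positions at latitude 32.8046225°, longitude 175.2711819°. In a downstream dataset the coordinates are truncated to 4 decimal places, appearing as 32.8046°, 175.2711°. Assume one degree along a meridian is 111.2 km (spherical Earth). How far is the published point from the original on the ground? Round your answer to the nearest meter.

8 meters

Δlat = 32.8046225 − 32.8046 = +0.0000225°; Δlon = 175.2711819 − 175.2711 = +0.0000819°.
N–S: 0.0000225° × 111200 m/° = 2.502 m.
East–west at this latitude: 0.0000819° × 111200 × cos 32.8046° ≈ 0.0000819 × 93466.2 = 7.65488 m.
Hypotenuse of the two orthogonal shifts: √(2.502² + 7.65488²) = 8.0534 m.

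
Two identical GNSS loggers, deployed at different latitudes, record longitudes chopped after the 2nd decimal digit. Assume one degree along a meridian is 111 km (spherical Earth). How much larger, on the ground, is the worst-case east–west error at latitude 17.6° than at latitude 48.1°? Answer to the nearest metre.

317 metres

Truncating at 2 decimal places can drop up to a full unit in the last place, so the longitude may be off by as much as 0.01°.
At 17.6°: 0.01° × 111000 × cos 17.6° = 0.01 × 111000 × 0.9532 ≈ 1058 m.
Error at 48.1° = 0.01° × 111000 × cos 48.1° ≈ 1110 × 0.6678 = 741.29 m.
So the lower-latitude error exceeds the higher by 1058 − 741.29 = 316.75 m.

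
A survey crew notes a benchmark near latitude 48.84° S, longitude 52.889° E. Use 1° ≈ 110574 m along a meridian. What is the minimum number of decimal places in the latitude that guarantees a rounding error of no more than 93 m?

3

One degree of latitude covers 110574 m.
N decimal places → at most half a unit in the last place, 0.5 × 10⁻ᴺ° = 110574/2 × 10⁻ᴺ m.
Need 0.5 × 110574 × 10⁻ᴺ ≤ 93 → 10⁻ᴺ ≤ 1.682e-03, so N ≥ 2.77.
N = 2 would give 553 m (too coarse); N = 3 gives 55.3 m ≤ 93 m.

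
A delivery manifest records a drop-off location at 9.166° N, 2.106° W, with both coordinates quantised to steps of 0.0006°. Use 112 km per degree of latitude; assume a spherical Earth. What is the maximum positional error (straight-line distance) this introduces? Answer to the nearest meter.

47 meters

With a 0.0006° grid the true value lies within half a step, ±0.0006°/2 = ±0.0003°, of the stored one.
Latitude error → 0.0003 × 112000 = 33.6 m along the meridian.
E–W at 9.166°: 0.0003° × 112000 × cos 9.166° = 0.0003 × 112000 × 0.9872 ≈ 33.171 m.
Worst case both components are at the extreme and orthogonal: √(33.6² + 33.171²) ≈ 47.2152 m.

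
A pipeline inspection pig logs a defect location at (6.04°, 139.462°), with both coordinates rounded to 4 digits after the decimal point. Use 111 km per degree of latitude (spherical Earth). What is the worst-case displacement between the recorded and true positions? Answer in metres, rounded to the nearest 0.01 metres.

7.83 metres

Rounding to 4 decimal places leaves each coordinate within ±5e-05° of the true value.
Latitude error → 5e-05 × 111000 = 5.55 m along the meridian.
Longitude error → 5e-05 × 111000 × cos 6.04° = 5e-05 × 111000 × 0.9944 ≈ 5.51919 m.
Combining orthogonally: (5.55² + 5.51919²)^½ ≈ 7.82713 m.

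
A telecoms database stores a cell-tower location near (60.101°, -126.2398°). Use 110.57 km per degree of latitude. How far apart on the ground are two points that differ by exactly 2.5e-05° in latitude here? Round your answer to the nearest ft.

Along a meridian 2.5e-05° is 2.5e-05 × 110570 = 2.76425 m.
Converting: 2.76425 m × 3.2808 ft/m ≈ 9.0691 ft.

9 ft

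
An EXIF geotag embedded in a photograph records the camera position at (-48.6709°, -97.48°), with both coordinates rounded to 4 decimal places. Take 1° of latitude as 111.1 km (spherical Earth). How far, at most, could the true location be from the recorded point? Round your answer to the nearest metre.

7 metres

Rounding to 4 decimal places leaves each coordinate within ±5e-05° of the true value.
N–S: 5e-05° × 111100 m/° = 5.555 m.
East–west component at 48.6709°: 5e-05° × 111100 × cos 48.6709° ≈ 5e-05 × 73368.6 ≈ 3.66843 m.
Combining orthogonally: (5.555² + 3.66843²)^½ ≈ 6.65698 m.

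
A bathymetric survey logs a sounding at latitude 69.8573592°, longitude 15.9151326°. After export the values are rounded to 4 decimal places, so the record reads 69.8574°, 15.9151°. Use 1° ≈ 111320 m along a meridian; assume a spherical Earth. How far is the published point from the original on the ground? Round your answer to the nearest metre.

Δlat = 69.8573592 − 69.8574 = -0.0000408°; Δlon = 15.9151326 − 15.9151 = +0.0000326°.
North–south shift: -0.0000408 × 111320 = -4.54186 m.
East–west at this latitude: 0.0000326° × 111320 × cos 69.8574° ≈ 0.0000326 × 38333.9 = 1.24969 m.
Combined displacement = (4.54186² + 1.24969²)^½ ≈ 4.71064 m.

5 metres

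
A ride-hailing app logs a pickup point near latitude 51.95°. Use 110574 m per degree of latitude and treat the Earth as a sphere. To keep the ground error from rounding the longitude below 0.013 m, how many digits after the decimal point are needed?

7 decimal places

At 51.95° one degree of longitude covers 110574 × cos 51.95° ≈ 110574 × 0.6163 ≈ 68152.2 m.
With N decimal places the half-ulp bound is 0.5·10⁻ᴺ°, or 0.5·10⁻ᴺ × 68152.2 m on the ground.
Need 0.5 × 68152.2 × 10⁻ᴺ ≤ 0.013 → 10⁻ᴺ ≤ 3.815e-07, so N ≥ 6.42.
So 7 decimal places suffice (0.00341 m); 6 would allow up to 0.0341 m.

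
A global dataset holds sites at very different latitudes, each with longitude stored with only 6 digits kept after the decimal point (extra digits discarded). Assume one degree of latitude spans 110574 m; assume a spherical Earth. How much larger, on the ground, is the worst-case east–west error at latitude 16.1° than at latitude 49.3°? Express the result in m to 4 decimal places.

Truncating at 6 decimal places can drop up to a full unit in the last place, so the longitude may be off by as much as 1e-06°.
Error at 16.1° = 1e-06° × 110574 × cos 16.1° ≈ 0.11057 × 0.9608 = 0.10624 m.
At 49.3°: 1e-06° × 110574 × cos 49.3° = 1e-06 × 110574 × 0.6521 ≈ 0.072105 m.
Difference: 0.10624 − 0.072105 = 0.034132 m.

0.0341 m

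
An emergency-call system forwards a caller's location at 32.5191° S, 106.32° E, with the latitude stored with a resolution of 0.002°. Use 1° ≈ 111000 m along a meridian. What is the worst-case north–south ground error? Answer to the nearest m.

111 m

With a 0.002° grid the true value lies within half a step, ±0.002°/2 = ±0.001°, of the stored one.
So the N–S error is at most 0.001 × 111000 = 111 m.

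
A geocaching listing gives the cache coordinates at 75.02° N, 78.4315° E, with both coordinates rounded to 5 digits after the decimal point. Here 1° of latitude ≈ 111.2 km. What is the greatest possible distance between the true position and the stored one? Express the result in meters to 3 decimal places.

0.574 meters

Rounding to 5 decimal places leaves each coordinate within ±5e-06° of the true value.
North–south component: 5e-06° × 111200 = 0.556 m.
E–W at 75.02°: 5e-06° × 111200 × cos 75.02° = 5e-06 × 111200 × 0.2585 ≈ 0.143716 m.
Combining orthogonally: (0.556² + 0.143716²)^½ ≈ 0.574274 m.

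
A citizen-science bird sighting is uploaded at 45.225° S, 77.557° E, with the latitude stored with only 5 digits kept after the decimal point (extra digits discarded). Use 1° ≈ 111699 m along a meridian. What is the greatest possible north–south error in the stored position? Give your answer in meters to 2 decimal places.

1.12 meters

Truncating at 5 decimal places can drop up to a full unit in the last place, so the latitude may be off by as much as 1e-05°.
North–south distance: 1e-05° × 111699 m/° = 1.11699 m.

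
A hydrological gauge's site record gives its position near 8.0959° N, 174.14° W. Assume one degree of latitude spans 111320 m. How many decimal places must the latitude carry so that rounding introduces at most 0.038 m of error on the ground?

7 decimal places

One degree of latitude covers 111320 m.
Rounding to N decimal places gives at most 0.5 × 10⁻ᴺ degrees of error, i.e. 0.5 × 10⁻ᴺ × 111320 m.
Setting 55660 × 10⁻ᴺ ≤ 0.038 gives 10ᴺ ≥ 1.465e+06, i.e. N ≥ 6.17.
At 6 places the error can reach 0.0557 m, but 7 places keeps it to 0.00557 m.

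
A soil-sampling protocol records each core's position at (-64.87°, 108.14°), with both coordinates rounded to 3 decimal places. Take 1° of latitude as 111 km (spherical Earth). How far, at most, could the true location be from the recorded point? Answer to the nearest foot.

Rounding to 3 decimal places leaves each coordinate within ±0.0005° of the true value.
North–south component: 0.0005° × 111000 = 55.5 m.
Longitude error → 0.0005 × 111000 × cos 64.87° = 0.0005 × 111000 × 0.4247 ≈ 23.5694 m.
The two errors are perpendicular, so the maximum displacement is √(55.5² + 23.5694²) ≈ 60.2973 m.
In feet: 60.2973 m ÷ 0.3048 ≈ 197.83 ft.

198 feet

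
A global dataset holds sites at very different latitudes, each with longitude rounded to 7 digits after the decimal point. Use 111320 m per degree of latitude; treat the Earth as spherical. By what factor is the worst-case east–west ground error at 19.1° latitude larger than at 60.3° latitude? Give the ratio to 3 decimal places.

1.907

Rounding to 7 decimal places leaves the longitude within ±5e-08° of the true value.
At 19.1°: 5e-08° × 111320 × cos 19.1° = 5e-08 × 111320 × 0.9449 ≈ 0.0052596 m.
Error at 60.3° = 5e-08° × 111320 × cos 60.3° ≈ 0.005566 × 0.4955 = 0.0027577 m.
Ratio: 0.0052596 / 0.0027577 = cos 19.1° / cos 60.3° ≈ 1.9072.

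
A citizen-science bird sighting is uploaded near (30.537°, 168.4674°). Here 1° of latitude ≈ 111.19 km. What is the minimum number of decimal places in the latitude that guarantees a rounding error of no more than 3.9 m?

5

One degree of latitude covers 111190 m.
Rounding to N decimal places gives at most 0.5 × 10⁻ᴺ degrees of error, i.e. 0.5 × 10⁻ᴺ × 111190 m.
Setting 55595 × 10⁻ᴺ ≤ 3.9 gives 10ᴺ ≥ 1.426e+04, i.e. N ≥ 4.15.
At 4 places the error can reach 5.56 m, but 5 places keeps it to 0.556 m.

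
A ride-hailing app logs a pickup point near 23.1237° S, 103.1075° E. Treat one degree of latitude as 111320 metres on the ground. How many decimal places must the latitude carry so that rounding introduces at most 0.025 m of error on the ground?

One degree of latitude covers 111320 m.
Rounding to N decimal places gives at most 0.5 × 10⁻ᴺ degrees of error, i.e. 0.5 × 10⁻ᴺ × 111320 m.
Need 0.5 × 111320 × 10⁻ᴺ ≤ 0.025 → 10⁻ᴺ ≤ 4.492e-07, so N ≥ 6.35.
At 6 places the error can reach 0.0557 m, but 7 places keeps it to 0.00557 m.

7 decimal places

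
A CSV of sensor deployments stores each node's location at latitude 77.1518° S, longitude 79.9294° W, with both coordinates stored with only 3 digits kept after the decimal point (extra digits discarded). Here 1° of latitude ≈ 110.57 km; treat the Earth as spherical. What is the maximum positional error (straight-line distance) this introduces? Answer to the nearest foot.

Truncating at 3 decimal places can drop up to a full unit in the last place, so each coordinate may be off by as much as 0.001°.
North–south component: 0.001° × 110570 = 110.57 m.
Longitude error → 0.001 × 110570 × cos 77.1518° = 0.001 × 110570 × 0.2224 ≈ 24.5873 m.
The two errors are perpendicular, so the maximum displacement is √(110.57² + 24.5873²) ≈ 113.271 m.
In feet: 113.271 m ÷ 0.3048 ≈ 371.62 ft.

372 feet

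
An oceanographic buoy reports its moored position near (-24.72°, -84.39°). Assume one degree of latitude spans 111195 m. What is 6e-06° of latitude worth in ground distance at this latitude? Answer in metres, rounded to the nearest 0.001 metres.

6e-06° × 111195 m/° = 0.66717 m.

0.667 metres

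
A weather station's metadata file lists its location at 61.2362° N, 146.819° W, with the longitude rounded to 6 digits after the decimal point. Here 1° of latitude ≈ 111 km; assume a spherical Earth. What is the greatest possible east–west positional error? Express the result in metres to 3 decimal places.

Rounding to 6 decimal places leaves the longitude within ±5e-07° of the true value.
Parallels shrink by cos φ, so at 61.2362° a degree of longitude is 111000 × 0.4812 ≈ 53413.2 m.
Maximum E–W displacement: 5e-07 × 53413.2 = 0.0267066 m.

0.027 metres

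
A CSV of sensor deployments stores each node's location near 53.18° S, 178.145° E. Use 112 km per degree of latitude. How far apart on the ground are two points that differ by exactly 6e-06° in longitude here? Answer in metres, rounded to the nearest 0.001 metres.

0.403 metres

One degree of longitude here spans 112000 × cos 53.18° = 112000 × 0.5993 ≈ 67121.9 m; 6e-06° of that is 0.402732 m.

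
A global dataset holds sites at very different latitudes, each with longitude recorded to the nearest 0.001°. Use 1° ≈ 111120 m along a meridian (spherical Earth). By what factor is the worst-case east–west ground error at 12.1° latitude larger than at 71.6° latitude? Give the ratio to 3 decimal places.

3.098

Rounding to 3 decimal places leaves the longitude within ±0.0005° of the true value.
At 12.1°: 0.0005° × 111120 × cos 12.1° = 0.0005 × 111120 × 0.9778 ≈ 54.326 m.
At 71.6°: 0.0005° × 111120 × cos 71.6° = 0.0005 × 111120 × 0.3156 ≈ 17.537 m.
The ratio reduces to cos 12.1° / cos 71.6° = 0.9778/0.3156 ≈ 3.0977.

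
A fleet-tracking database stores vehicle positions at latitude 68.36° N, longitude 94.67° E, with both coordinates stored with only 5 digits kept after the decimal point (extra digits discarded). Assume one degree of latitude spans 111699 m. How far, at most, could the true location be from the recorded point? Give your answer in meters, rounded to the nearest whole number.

Truncating at 5 decimal places can drop up to a full unit in the last place, so each coordinate may be off by as much as 1e-05°.
N–S: 1e-05° × 111699 m/° = 1.11699 m.
East–west component at 68.36°: 1e-05° × 111699 × cos 68.36° ≈ 1e-05 × 41191.6 ≈ 0.411916 m.
Worst case both components are at the extreme and orthogonal: √(1.11699² + 0.411916²) ≈ 1.19052 m.

1 meters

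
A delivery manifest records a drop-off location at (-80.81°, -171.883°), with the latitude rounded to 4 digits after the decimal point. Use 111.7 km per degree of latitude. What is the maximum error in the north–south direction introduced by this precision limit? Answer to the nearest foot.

Rounding to 4 decimal places leaves the latitude within ±5e-05° of the true value.
So the N–S error is at most 5e-05 × 111700 = 5.585 m.
Converting: 5.585 m × 3.2808 ft/m ≈ 18.323 ft.

18 feet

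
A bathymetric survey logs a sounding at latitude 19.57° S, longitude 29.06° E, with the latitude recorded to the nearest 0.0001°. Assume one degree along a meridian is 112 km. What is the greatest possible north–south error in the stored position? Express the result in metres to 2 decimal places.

Rounding to 4 decimal places leaves the latitude within ±5e-05° of the true value.
North–south distance: 5e-05° × 112000 m/° = 5.6 m.

5.60 metres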